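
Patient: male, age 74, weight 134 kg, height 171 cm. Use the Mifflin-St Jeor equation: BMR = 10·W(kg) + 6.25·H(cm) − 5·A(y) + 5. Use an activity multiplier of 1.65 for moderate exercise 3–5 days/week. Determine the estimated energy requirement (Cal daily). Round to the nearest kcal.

Mifflin-St Jeor (male): BMR = 10(134) + 6.25(171) − 5(74) + 5 = 1340 + 1068.75 − 370 + 5 = 2043.75 kcal/day.
TEE = BMR × activity factor = 2043.75 × 1.65 = 3372.1875 kcal/day.

3372 Cal daily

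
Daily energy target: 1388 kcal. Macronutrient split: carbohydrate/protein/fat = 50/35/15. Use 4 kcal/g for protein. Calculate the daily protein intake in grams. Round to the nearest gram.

121 g/day

Protein energy = 35% × 1388 = 485.8 kcal.
At 4 kcal/g: 485.8 ÷ 4 = 121.45 g.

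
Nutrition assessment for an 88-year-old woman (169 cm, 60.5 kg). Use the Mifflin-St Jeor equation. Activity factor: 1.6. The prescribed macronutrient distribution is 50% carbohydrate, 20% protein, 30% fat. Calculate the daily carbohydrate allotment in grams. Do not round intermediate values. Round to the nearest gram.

212 g/day

Mifflin-St Jeor (female): BMR = 10(60.5) + 6.25(169) − 5(88) − 161 = 605 + 1056.25 − 440 − 161 = 1060.25 kcal/day.
TEE = 1060.25 × 1.6 = 1696.4 kcal/day.
Carbohydrate energy = 50% × 1696.4 = 848.2 kcal.
Carbohydrate = 848.2 ÷ 4 kcal/g = 212.05 g.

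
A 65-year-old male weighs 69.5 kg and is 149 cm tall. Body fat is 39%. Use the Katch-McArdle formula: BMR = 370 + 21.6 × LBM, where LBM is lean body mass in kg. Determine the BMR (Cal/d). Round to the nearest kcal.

LBM = 69.5 × (1 − 0.39) = 42.395 kg. Katch-McArdle: BMR = 370 + 21.6 × 42.395 = 1285.732 kcal/day.

1286 Cal/d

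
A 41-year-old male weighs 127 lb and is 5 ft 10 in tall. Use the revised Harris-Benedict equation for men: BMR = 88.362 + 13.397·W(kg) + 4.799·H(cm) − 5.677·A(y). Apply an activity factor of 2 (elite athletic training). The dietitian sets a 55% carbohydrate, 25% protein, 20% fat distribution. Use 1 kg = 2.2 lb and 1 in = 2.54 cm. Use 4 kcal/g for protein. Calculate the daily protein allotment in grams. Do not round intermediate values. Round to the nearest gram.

Convert to metric: weight = 127 ÷ 2.2 = 57.7273 kg; height = (5×12 + 10) × 2.54 = 70 × 2.54 = 177.8 cm.
Harris-Benedict: BMR = 88.362 + 13.397(57.7273) + 4.799(177.8) − 5.677(41) = 1482.2395 kcal/day.
TEE = 1482.2395 × 2 = 2964.4789 kcal/day.
Protein energy = 25% × 2964.4789 = 741.1197 kcal.
Protein = 741.1197 ÷ 4 kcal/g = 185.2799 g.

185 g/day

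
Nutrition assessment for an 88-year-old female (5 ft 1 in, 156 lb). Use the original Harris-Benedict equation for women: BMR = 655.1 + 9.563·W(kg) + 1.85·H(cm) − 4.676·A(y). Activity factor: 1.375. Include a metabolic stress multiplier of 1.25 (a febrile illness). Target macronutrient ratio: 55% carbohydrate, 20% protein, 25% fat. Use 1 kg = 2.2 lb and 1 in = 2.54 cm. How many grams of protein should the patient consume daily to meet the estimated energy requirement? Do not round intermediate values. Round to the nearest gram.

Convert to metric: weight = 156 ÷ 2.2 = 70.9091 kg; height = (5×12 + 1) × 2.54 = 61 × 2.54 = 154.94 cm.
Harris-Benedict: BMR = 655.1 + 9.563(70.9091) + 1.85(154.94) − 4.676(88) = 1208.3546 kcal/day.
TEE = 1208.3546 × 1.375 = 1661.4876 kcal/day.
With stress factor 1.25: 1661.4876 × 1.25 = 2076.8595 kcal/day.
Protein energy = 20% × 2076.8595 = 415.3719 kcal.
Protein = 415.3719 ÷ 4 kcal/g = 103.843 g.

104 g/day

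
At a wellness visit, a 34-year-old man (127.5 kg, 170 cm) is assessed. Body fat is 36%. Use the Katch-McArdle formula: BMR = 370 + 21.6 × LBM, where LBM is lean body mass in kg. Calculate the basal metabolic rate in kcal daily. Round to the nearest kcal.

2133 kcal daily

LBM = 127.5 × (1 − 0.36) = 81.6 kg. Katch-McArdle: BMR = 370 + 21.6 × 81.6 = 2132.56 kcal/day.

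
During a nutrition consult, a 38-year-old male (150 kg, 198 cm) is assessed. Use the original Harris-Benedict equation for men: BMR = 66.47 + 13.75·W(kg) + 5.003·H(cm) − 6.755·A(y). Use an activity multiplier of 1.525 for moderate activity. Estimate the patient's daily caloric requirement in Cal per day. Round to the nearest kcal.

Harris-Benedict: BMR = 66.47 + 13.75(150) + 5.003(198) − 6.755(38) = 2862.874 kcal/day.
TEE = BMR × activity factor = 2862.874 × 1.525 = 4365.8829 kcal/day.

4366 Cal per day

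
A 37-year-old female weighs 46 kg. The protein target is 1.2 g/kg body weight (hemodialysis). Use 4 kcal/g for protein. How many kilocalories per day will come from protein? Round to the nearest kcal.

Protein = 1.2 g/kg × 46 kg = 55.2 g/day.
Protein energy = 55.2 g × 4 kcal/g = 220.8 kcal/day.

221 kcal/day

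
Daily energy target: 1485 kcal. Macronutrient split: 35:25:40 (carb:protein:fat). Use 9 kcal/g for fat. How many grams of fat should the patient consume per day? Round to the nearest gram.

66 g/day

Fat energy = 40% × 1485 = 594 kcal.
At 9 kcal/g: 594 ÷ 9 = 66 g.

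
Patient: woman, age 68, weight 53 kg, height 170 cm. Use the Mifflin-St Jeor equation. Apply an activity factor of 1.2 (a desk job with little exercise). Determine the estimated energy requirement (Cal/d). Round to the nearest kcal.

Mifflin-St Jeor (female): BMR = 10(53) + 6.25(170) − 5(68) − 161 = 530 + 1062.5 − 340 − 161 = 1091.5 kcal/day.
TEE = BMR × activity factor = 1091.5 × 1.2 = 1309.8 kcal/day.

1310 Cal/d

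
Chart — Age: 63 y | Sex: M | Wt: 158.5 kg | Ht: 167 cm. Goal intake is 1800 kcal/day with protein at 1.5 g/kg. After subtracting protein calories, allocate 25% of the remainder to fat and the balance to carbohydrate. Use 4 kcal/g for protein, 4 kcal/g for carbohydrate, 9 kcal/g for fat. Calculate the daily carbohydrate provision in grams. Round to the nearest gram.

159 g/day

Protein = 1.5 × 158.5 = 237.75 g → 237.75 × 4 = 951 kcal.
Non-protein calories = 1800 − 951 = 849 kcal.
Fat: 25% × 849 = 212.25 kcal; carbohydrate: 636.75 kcal.
Carbohydrate: 636.75 kcal ÷ 4 kcal/g = 159.1875 g.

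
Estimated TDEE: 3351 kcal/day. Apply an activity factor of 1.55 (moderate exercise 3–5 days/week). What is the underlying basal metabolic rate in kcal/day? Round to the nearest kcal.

BMR = TEE ÷ activity factor = 3351 ÷ 1.55 = 2161.9355 kcal/day.

2162 kcal/day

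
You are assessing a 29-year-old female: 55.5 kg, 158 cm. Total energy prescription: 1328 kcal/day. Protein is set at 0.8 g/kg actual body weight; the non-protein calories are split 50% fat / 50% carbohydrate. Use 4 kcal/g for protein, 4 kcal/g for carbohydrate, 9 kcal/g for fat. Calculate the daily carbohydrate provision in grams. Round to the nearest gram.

Protein = 0.8 × 55.5 = 44.4 g → 44.4 × 4 = 177.6 kcal.
Non-protein calories = 1328 − 177.6 = 1150.4 kcal.
Fat: 50% × 1150.4 = 575.2 kcal; carbohydrate: 575.2 kcal.
Carbohydrate: 575.2 kcal ÷ 4 kcal/g = 143.8 g.

144 g/day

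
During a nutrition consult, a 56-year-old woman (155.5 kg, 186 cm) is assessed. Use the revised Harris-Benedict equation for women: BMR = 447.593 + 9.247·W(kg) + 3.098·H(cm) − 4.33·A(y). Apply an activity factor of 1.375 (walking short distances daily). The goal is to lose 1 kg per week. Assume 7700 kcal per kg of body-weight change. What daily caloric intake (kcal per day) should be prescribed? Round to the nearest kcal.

Harris-Benedict: BMR = 447.593 + 9.247(155.5) + 3.098(186) − 4.33(56) = 2219.2495 kcal/day.
TEE = 2219.2495 × 1.375 = 3051.4681 kcal/day.
Required daily deficit = 1 × 7700 ÷ 7 = 1100 kcal/day.
Target intake = 3051.4681 − 1100 = 1951.4681 kcal/day.

1951 kcal per day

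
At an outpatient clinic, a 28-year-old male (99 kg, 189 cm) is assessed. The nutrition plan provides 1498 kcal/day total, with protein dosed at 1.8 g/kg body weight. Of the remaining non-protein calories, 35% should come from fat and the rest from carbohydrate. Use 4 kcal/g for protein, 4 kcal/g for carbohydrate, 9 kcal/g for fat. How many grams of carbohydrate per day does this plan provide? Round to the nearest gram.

128 g/day

Protein = 1.8 × 99 = 178.2 g → 178.2 × 4 = 712.8 kcal.
Non-protein calories = 1498 − 712.8 = 785.2 kcal.
Fat: 35% × 785.2 = 274.82 kcal; carbohydrate: 510.38 kcal.
Carbohydrate: 510.38 kcal ÷ 4 kcal/g = 127.595 g.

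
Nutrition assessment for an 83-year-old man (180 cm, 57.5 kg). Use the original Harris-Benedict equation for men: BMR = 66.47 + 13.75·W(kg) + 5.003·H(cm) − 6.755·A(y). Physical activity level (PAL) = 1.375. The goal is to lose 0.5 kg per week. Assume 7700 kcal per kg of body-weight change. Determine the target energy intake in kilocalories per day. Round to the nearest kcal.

Harris-Benedict: BMR = 66.47 + 13.75(57.5) + 5.003(180) − 6.755(83) = 1196.97 kcal/day.
TEE = 1196.97 × 1.375 = 1645.8338 kcal/day.
Required daily deficit = 0.5 × 7700 ÷ 7 = 550 kcal/day.
Target intake = 1645.8338 − 550 = 1095.8338 kcal/day.

1096 kilocalories per day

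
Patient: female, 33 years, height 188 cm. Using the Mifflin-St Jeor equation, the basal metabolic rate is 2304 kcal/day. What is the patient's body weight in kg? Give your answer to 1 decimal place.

2304 = 10·W + 6.25(188) − 5(33) − 161
10·W = 2304 − 849 = 1455, so W = 145.5 kg.

145.5 kg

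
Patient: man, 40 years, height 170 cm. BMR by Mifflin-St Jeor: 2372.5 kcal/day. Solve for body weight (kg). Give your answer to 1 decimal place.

150.5 kg

2372.5 = 10·W + 6.25(170) − 5(40) + 5
10·W = 2372.5 − 867.5 = 1505, so W = 150.5 kg.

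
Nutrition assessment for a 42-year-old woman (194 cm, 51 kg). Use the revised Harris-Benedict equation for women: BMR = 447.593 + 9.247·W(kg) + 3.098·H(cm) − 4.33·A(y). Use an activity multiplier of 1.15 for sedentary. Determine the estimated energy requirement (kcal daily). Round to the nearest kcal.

Harris-Benedict: BMR = 447.593 + 9.247(51) + 3.098(194) − 4.33(42) = 1338.342 kcal/day.
TEE = BMR × activity factor = 1338.342 × 1.15 = 1539.0933 kcal/day.

1539 kcal daily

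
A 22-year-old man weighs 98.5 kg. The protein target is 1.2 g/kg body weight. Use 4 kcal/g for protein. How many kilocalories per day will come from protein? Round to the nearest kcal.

Protein = 1.2 g/kg × 98.5 kg = 118.2 g/day.
Protein energy = 118.2 g × 4 kcal/g = 472.8 kcal/day.

473 kcal/day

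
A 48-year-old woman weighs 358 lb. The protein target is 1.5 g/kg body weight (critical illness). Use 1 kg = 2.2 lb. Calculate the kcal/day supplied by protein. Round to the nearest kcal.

Weight in kg = 358 ÷ 2.2 = 162.7273 kg.
Protein = 1.5 g/kg × 162.7273 kg = 244.0909 g/day.
Protein energy = 244.0909 g × 4 kcal/g = 976.3636 kcal/day.

976 kcal/day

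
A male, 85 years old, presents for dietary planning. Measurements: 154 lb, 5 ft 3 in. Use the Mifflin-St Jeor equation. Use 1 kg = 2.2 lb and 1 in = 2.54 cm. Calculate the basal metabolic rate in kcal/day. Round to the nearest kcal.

Convert to metric: weight = 154 ÷ 2.2 = 70 kg; height = (5×12 + 3) × 2.54 = 63 × 2.54 = 160.02 cm.
Mifflin-St Jeor (male): BMR = 10(70) + 6.25(160.02) − 5(85) + 5 = 700 + 1000.125 − 425 + 5 = 1280.125 kcal/day.

1280 kcal/day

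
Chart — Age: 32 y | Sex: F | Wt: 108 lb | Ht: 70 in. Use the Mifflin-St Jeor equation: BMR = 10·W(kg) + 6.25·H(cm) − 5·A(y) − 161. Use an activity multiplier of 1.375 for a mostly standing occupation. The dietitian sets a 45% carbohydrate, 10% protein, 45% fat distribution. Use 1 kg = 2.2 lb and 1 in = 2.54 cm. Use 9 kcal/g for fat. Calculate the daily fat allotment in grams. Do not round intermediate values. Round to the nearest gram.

88 g/day

Convert to metric: weight = 108 ÷ 2.2 = 49.0909 kg; height = 70 × 2.54 = 177.8 cm.
Mifflin-St Jeor (female): BMR = 10(49.0909) + 6.25(177.8) − 5(32) − 161 = 490.9091 + 1111.25 − 160 − 161 = 1281.1591 kcal/day.
TEE = 1281.1591 × 1.375 = 1761.5938 kcal/day.
Fat energy = 45% × 1761.5938 = 792.7172 kcal.
Fat = 792.7172 ÷ 9 kcal/g = 88.0797 g.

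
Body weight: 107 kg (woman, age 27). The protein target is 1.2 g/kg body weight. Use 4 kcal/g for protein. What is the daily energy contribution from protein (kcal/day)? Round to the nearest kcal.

514 kcal/day

Protein = 1.2 g/kg × 107 kg = 128.4 g/day.
Protein energy = 128.4 g × 4 kcal/g = 513.6 kcal/day.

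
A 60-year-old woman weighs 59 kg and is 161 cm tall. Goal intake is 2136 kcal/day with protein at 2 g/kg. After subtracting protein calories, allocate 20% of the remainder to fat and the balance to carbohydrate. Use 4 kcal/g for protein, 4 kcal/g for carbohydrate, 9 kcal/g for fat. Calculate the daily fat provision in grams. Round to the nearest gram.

Protein = 2 × 59 = 118 g → 118 × 4 = 472 kcal.
Non-protein calories = 2136 − 472 = 1664 kcal.
Fat: 20% × 1664 = 332.8 kcal; carbohydrate: 1331.2 kcal.
Fat: 332.8 kcal ÷ 9 kcal/g = 36.9778 g.

37 g/day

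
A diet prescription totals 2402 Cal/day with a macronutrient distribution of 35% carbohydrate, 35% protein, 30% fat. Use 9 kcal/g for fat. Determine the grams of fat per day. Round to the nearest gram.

Fat energy = 30% × 2402 = 720.6 kcal.
At 9 kcal/g: 720.6 ÷ 9 = 80.0667 g.

80 g/day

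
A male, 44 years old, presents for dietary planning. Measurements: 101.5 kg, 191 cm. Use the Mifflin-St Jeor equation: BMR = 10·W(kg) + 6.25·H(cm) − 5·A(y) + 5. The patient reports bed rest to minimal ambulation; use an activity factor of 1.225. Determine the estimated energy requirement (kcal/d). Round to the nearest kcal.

2442 kcal/d

Mifflin-St Jeor (male): BMR = 10(101.5) + 6.25(191) − 5(44) + 5 = 1015 + 1193.75 − 220 + 5 = 1993.75 kcal/day.
TEE = BMR × activity factor = 1993.75 × 1.225 = 2442.3438 kcal/day.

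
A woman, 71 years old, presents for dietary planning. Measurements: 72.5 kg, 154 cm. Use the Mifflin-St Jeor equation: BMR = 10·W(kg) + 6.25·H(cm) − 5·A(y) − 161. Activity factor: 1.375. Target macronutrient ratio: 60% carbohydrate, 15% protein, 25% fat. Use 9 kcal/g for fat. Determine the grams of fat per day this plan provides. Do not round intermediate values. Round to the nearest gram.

Mifflin-St Jeor (female): BMR = 10(72.5) + 6.25(154) − 5(71) − 161 = 725 + 962.5 − 355 − 161 = 1171.5 kcal/day.
TEE = 1171.5 × 1.375 = 1610.8125 kcal/day.
Fat energy = 25% × 1610.8125 = 402.7031 kcal.
Fat = 402.7031 ÷ 9 kcal/g = 44.7448 g.

45 g/day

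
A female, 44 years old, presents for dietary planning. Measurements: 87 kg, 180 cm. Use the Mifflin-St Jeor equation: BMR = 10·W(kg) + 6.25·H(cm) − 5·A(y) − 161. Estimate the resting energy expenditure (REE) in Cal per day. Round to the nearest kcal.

1614 Cal per day

Mifflin-St Jeor (female): BMR = 10(87) + 6.25(180) − 5(44) − 161 = 870 + 1125 − 220 − 161 = 1614 kcal/day.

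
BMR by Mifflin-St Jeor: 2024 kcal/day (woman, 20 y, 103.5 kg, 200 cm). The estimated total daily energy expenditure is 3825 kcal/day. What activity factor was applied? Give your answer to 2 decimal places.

Activity factor = TEE ÷ BMR = 3825 ÷ 2024 = 1.89.

1.89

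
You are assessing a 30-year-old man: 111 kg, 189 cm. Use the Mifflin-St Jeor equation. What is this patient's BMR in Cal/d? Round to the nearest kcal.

2146 Cal/d

Mifflin-St Jeor (male): BMR = 10(111) + 6.25(189) − 5(30) + 5 = 1110 + 1181.25 − 150 + 5 = 2146.25 kcal/day.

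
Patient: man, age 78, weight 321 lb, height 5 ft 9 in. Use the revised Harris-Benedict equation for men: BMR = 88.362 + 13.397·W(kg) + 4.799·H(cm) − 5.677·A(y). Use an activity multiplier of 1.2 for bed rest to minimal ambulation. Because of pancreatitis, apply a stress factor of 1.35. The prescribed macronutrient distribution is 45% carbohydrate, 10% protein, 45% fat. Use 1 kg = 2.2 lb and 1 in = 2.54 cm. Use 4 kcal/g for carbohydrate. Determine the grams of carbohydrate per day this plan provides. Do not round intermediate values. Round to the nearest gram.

445 g/day

Convert to metric: weight = 321 ÷ 2.2 = 145.9091 kg; height = (5×12 + 9) × 2.54 = 69 × 2.54 = 175.26 cm.
Harris-Benedict: BMR = 88.362 + 13.397(145.9091) + 4.799(175.26) − 5.677(78) = 2441.3728 kcal/day.
TEE = 2441.3728 × 1.2 = 2929.6474 kcal/day.
With stress factor 1.35: 2929.6474 × 1.35 = 3955.024 kcal/day.
Carbohydrate energy = 45% × 3955.024 = 1779.7608 kcal.
Carbohydrate = 1779.7608 ÷ 4 kcal/g = 444.9402 g.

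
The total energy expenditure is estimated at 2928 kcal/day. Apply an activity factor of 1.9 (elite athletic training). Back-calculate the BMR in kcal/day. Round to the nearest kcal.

1541 kcal/day

BMR = TEE ÷ activity factor = 2928 ÷ 1.9 = 1541.0526 kcal/day.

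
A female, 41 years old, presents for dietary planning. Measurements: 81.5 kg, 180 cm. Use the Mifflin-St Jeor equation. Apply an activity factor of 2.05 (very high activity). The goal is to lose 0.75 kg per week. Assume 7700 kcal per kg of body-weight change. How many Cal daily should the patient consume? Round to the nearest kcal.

Mifflin-St Jeor (female): BMR = 10(81.5) + 6.25(180) − 5(41) − 161 = 815 + 1125 − 205 − 161 = 1574 kcal/day.
TEE = 1574 × 2.05 = 3226.7 kcal/day.
Required daily deficit = 0.75 × 7700 ÷ 7 = 825 kcal/day.
Target intake = 3226.7 − 825 = 2401.7 kcal/day.

2402 Cal daily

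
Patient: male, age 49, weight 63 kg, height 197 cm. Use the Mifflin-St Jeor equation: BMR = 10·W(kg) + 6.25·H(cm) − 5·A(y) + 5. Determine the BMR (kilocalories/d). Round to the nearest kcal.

1621 kilocalories/d

Mifflin-St Jeor (male): BMR = 10(63) + 6.25(197) − 5(49) + 5 = 630 + 1231.25 − 245 + 5 = 1621.25 kcal/day.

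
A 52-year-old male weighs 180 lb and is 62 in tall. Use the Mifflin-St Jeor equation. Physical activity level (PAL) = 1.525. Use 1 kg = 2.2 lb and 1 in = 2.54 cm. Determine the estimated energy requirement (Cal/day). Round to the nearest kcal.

2360 Cal/day

Convert to metric: weight = 180 ÷ 2.2 = 81.8182 kg; height = 62 × 2.54 = 157.48 cm.
Mifflin-St Jeor (male): BMR = 10(81.8182) + 6.25(157.48) − 5(52) + 5 = 818.1818 + 984.25 − 260 + 5 = 1547.4318 kcal/day.
TEE = BMR × activity factor = 1547.4318 × 1.525 = 2359.8335 kcal/day.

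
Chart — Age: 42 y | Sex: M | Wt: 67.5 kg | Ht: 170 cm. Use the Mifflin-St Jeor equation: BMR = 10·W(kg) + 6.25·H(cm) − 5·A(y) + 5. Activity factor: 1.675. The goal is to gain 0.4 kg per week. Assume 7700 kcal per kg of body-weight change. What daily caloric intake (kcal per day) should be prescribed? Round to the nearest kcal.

3007 kcal per day

Mifflin-St Jeor (male): BMR = 10(67.5) + 6.25(170) − 5(42) + 5 = 675 + 1062.5 − 210 + 5 = 1532.5 kcal/day.
TEE = 1532.5 × 1.675 = 2566.9375 kcal/day.
Required daily surplus = 0.4 × 7700 ÷ 7 = 440 kcal/day.
Target intake = 2566.9375 + 440 = 3006.9375 kcal/day.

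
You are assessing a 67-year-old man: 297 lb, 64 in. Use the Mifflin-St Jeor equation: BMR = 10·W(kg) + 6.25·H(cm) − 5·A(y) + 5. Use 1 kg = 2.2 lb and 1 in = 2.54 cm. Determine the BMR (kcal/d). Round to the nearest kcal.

2036 kcal/d

Convert to metric: weight = 297 ÷ 2.2 = 135 kg; height = 64 × 2.54 = 162.56 cm.
Mifflin-St Jeor (male): BMR = 10(135) + 6.25(162.56) − 5(67) + 5 = 1350 + 1016 − 335 + 5 = 2036 kcal/day.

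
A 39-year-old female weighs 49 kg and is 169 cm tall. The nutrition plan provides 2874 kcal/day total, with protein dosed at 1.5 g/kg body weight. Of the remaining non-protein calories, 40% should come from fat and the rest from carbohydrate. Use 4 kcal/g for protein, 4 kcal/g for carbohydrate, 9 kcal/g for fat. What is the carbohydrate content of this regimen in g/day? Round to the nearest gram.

387 g/day

Protein = 1.5 × 49 = 73.5 g → 73.5 × 4 = 294 kcal.
Non-protein calories = 2874 − 294 = 2580 kcal.
Fat: 40% × 2580 = 1032 kcal; carbohydrate: 1548 kcal.
Carbohydrate: 1548 kcal ÷ 4 kcal/g = 387 g.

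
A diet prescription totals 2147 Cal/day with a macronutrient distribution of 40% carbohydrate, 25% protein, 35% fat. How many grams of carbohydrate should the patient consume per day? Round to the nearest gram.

215 g/day

Carbohydrate energy = 40% × 2147 = 858.8 kcal.
At 4 kcal/g: 858.8 ÷ 4 = 214.7 g.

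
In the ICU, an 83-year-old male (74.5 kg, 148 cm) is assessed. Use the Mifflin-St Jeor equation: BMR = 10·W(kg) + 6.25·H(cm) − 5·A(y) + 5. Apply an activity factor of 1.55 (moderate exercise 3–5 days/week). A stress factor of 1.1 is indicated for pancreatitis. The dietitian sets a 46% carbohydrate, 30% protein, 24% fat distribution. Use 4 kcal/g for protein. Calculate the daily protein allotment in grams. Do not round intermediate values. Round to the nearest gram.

161 g/day

Mifflin-St Jeor (male): BMR = 10(74.5) + 6.25(148) − 5(83) + 5 = 745 + 925 − 415 + 5 = 1260 kcal/day.
TEE = 1260 × 1.55 = 1953 kcal/day.
With stress factor 1.1: 1953 × 1.1 = 2148.3 kcal/day.
Protein energy = 30% × 2148.3 = 644.49 kcal.
Protein = 644.49 ÷ 4 kcal/g = 161.1225 g.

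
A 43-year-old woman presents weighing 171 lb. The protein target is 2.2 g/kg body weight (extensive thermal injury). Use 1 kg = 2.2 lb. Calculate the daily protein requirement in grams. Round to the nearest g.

171 g/day

Weight in kg = 171 ÷ 2.2 = 77.7273 kg.
Protein = 2.2 g/kg × 77.7273 kg = 171 g/day.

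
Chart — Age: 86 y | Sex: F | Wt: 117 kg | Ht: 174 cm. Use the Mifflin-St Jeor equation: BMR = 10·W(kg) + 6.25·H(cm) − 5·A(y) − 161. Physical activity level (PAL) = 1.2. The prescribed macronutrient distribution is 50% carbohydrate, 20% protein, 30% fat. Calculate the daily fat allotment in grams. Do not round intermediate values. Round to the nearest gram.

Mifflin-St Jeor (female): BMR = 10(117) + 6.25(174) − 5(86) − 161 = 1170 + 1087.5 − 430 − 161 = 1666.5 kcal/day.
TEE = 1666.5 × 1.2 = 1999.8 kcal/day.
Fat energy = 30% × 1999.8 = 599.94 kcal.
Fat = 599.94 ÷ 9 kcal/g = 66.66 g.

67 g/day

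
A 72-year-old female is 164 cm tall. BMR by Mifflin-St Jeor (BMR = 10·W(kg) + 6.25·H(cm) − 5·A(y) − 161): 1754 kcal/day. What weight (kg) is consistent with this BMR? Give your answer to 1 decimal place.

1754 = 10·W + 6.25(164) − 5(72) − 161
10·W = 1754 − 504 = 1250, so W = 125 kg.

125.0 kg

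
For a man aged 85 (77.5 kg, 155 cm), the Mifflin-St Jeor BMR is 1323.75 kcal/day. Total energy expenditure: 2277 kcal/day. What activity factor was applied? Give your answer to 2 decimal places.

1.72

Activity factor = TEE ÷ BMR = 2277 ÷ 1323.75 = 1.72.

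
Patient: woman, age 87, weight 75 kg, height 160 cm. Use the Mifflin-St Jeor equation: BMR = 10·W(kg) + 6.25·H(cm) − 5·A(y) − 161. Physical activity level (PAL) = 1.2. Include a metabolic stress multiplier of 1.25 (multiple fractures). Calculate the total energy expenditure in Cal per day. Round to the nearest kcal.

Mifflin-St Jeor (female): BMR = 10(75) + 6.25(160) − 5(87) − 161 = 750 + 1000 − 435 − 161 = 1154 kcal/day.
TEE = BMR × activity factor = 1154 × 1.2 = 1384.8 kcal/day.
Apply stress factor: 1384.8 × 1.25 = 1731 kcal/day.

1731 Cal per day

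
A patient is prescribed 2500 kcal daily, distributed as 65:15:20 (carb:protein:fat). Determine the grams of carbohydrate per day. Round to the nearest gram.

406 g/day

Carbohydrate energy = 65% × 2500 = 1625 kcal.
At 4 kcal/g: 1625 ÷ 4 = 406.25 g.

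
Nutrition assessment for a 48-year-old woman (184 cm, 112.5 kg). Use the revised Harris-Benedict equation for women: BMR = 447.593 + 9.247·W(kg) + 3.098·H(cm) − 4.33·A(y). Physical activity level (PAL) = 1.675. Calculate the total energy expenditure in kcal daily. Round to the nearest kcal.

3099 kcal daily

Harris-Benedict: BMR = 447.593 + 9.247(112.5) + 3.098(184) − 4.33(48) = 1850.0725 kcal/day.
TEE = BMR × activity factor = 1850.0725 × 1.675 = 3098.8714 kcal/day.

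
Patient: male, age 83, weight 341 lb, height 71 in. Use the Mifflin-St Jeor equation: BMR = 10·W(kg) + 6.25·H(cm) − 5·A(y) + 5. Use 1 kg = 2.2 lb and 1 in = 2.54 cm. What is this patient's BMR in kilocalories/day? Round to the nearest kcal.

Convert to metric: weight = 341 ÷ 2.2 = 155 kg; height = 71 × 2.54 = 180.34 cm.
Mifflin-St Jeor (male): BMR = 10(155) + 6.25(180.34) − 5(83) + 5 = 1550 + 1127.125 − 415 + 5 = 2267.125 kcal/day.

2267 kilocalories/day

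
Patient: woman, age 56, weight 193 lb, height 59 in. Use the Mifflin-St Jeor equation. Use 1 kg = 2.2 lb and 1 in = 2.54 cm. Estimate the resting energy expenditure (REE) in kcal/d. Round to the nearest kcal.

1373 kcal/d

Convert to metric: weight = 193 ÷ 2.2 = 87.7273 kg; height = 59 × 2.54 = 149.86 cm.
Mifflin-St Jeor (female): BMR = 10(87.7273) + 6.25(149.86) − 5(56) − 161 = 877.2727 + 936.625 − 280 − 161 = 1372.8977 kcal/day.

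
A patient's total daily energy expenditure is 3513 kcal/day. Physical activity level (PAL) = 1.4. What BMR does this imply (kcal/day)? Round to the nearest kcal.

BMR = TEE ÷ activity factor = 3513 ÷ 1.4 = 2509.2857 kcal/day.

2509 kcal/day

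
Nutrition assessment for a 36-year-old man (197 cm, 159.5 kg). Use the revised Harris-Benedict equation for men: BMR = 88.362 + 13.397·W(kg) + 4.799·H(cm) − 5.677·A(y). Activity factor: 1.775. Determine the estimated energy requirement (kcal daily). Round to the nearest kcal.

Harris-Benedict: BMR = 88.362 + 13.397(159.5) + 4.799(197) − 5.677(36) = 2966.2145 kcal/day.
TEE = BMR × activity factor = 2966.2145 × 1.775 = 5265.0307 kcal/day.

5265 kcal daily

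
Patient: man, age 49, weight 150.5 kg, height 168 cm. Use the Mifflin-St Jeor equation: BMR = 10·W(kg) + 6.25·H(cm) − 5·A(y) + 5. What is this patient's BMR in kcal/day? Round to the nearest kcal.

Mifflin-St Jeor (male): BMR = 10(150.5) + 6.25(168) − 5(49) + 5 = 1505 + 1050 − 245 + 5 = 2315 kcal/day.

2315 kcal/day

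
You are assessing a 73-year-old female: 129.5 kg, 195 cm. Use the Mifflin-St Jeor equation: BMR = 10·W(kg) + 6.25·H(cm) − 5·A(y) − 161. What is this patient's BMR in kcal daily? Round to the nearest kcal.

Mifflin-St Jeor (female): BMR = 10(129.5) + 6.25(195) − 5(73) − 161 = 1295 + 1218.75 − 365 − 161 = 1987.75 kcal/day.

1988 kcal daily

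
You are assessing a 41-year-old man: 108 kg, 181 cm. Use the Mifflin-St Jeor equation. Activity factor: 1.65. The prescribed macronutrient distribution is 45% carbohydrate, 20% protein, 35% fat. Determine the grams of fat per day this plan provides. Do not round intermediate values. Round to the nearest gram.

Mifflin-St Jeor (male): BMR = 10(108) + 6.25(181) − 5(41) + 5 = 1080 + 1131.25 − 205 + 5 = 2011.25 kcal/day.
TEE = 2011.25 × 1.65 = 3318.5625 kcal/day.
Fat energy = 35% × 3318.5625 = 1161.4969 kcal.
Fat = 1161.4969 ÷ 9 kcal/g = 129.0552 g.

129 g/day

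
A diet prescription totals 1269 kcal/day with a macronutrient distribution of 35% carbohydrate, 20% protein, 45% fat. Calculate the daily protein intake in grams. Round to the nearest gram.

Protein energy = 20% × 1269 = 253.8 kcal.
At 4 kcal/g: 253.8 ÷ 4 = 63.45 g.

63 g/day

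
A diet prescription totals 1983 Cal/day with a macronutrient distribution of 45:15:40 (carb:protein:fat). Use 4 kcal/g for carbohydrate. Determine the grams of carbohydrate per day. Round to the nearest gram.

223 g/day

Carbohydrate energy = 45% × 1983 = 892.35 kcal.
At 4 kcal/g: 892.35 ÷ 4 = 223.0875 g.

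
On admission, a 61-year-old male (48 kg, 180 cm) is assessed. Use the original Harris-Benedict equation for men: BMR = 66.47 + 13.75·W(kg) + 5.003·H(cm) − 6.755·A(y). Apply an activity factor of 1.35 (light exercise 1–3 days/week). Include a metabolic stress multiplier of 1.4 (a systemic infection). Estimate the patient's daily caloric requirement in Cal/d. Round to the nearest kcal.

Harris-Benedict: BMR = 66.47 + 13.75(48) + 5.003(180) − 6.755(61) = 1214.955 kcal/day.
TEE = BMR × activity factor = 1214.955 × 1.35 = 1640.1893 kcal/day.
Apply stress factor: 1640.1893 × 1.4 = 2296.265 kcal/day.

2296 Cal/d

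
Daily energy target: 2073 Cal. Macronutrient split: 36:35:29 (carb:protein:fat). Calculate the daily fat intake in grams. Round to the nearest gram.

Fat energy = 29% × 2073 = 601.17 kcal.
At 9 kcal/g: 601.17 ÷ 9 = 66.7967 g.

67 g/day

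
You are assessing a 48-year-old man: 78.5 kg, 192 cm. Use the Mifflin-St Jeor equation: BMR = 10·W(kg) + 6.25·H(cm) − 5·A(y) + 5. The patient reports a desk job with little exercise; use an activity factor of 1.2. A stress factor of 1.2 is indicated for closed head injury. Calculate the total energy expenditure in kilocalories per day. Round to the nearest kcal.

Mifflin-St Jeor (male): BMR = 10(78.5) + 6.25(192) − 5(48) + 5 = 785 + 1200 − 240 + 5 = 1750 kcal/day.
TEE = BMR × activity factor = 1750 × 1.2 = 2100 kcal/day.
Apply stress factor: 2100 × 1.2 = 2520 kcal/day.

2520 kilocalories per day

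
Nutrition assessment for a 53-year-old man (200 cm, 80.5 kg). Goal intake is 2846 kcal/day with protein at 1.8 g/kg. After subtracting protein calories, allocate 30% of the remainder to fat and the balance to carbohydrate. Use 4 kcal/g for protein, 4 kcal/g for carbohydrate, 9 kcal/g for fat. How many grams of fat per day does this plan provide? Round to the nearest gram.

76 g/day

Protein = 1.8 × 80.5 = 144.9 g → 144.9 × 4 = 579.6 kcal.
Non-protein calories = 2846 − 579.6 = 2266.4 kcal.
Fat: 30% × 2266.4 = 679.92 kcal; carbohydrate: 1586.48 kcal.
Fat: 679.92 kcal ÷ 9 kcal/g = 75.5467 g.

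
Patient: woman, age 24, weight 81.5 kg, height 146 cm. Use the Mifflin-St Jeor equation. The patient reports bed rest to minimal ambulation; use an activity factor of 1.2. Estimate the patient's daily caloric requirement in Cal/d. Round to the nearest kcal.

Mifflin-St Jeor (female): BMR = 10(81.5) + 6.25(146) − 5(24) − 161 = 815 + 912.5 − 120 − 161 = 1446.5 kcal/day.
TEE = BMR × activity factor = 1446.5 × 1.2 = 1735.8 kcal/day.

1736 Cal/d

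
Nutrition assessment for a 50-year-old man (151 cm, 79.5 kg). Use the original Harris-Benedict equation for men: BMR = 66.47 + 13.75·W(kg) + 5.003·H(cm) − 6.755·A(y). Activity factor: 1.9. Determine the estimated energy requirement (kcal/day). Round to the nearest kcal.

2997 kcal/day

Harris-Benedict: BMR = 66.47 + 13.75(79.5) + 5.003(151) − 6.755(50) = 1577.298 kcal/day.
TEE = BMR × activity factor = 1577.298 × 1.9 = 2996.8662 kcal/day.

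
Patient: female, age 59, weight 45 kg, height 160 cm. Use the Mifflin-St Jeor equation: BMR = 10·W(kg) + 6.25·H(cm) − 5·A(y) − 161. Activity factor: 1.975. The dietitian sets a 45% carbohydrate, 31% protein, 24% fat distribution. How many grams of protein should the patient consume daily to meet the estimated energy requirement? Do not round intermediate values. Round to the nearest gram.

Mifflin-St Jeor (female): BMR = 10(45) + 6.25(160) − 5(59) − 161 = 450 + 1000 − 295 − 161 = 994 kcal/day.
TEE = 994 × 1.975 = 1963.15 kcal/day.
Protein energy = 31% × 1963.15 = 608.5765 kcal.
Protein = 608.5765 ÷ 4 kcal/g = 152.1441 g.

152 g/day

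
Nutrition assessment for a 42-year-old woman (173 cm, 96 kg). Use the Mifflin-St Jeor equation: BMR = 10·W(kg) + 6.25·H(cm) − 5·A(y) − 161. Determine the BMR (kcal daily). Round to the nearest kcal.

Mifflin-St Jeor (female): BMR = 10(96) + 6.25(173) − 5(42) − 161 = 960 + 1081.25 − 210 − 161 = 1670.25 kcal/day.

1670 kcal daily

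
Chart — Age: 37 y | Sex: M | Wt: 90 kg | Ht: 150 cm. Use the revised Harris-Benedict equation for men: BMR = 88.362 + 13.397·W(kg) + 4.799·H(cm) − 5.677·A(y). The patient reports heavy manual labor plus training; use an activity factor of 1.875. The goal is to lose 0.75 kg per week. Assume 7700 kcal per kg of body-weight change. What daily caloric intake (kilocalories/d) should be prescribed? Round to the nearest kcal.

Harris-Benedict: BMR = 88.362 + 13.397(90) + 4.799(150) − 5.677(37) = 1803.893 kcal/day.
TEE = 1803.893 × 1.875 = 3382.2994 kcal/day.
Required daily deficit = 0.75 × 7700 ÷ 7 = 825 kcal/day.
Target intake = 3382.2994 − 825 = 2557.2994 kcal/day.

2557 kilocalories/d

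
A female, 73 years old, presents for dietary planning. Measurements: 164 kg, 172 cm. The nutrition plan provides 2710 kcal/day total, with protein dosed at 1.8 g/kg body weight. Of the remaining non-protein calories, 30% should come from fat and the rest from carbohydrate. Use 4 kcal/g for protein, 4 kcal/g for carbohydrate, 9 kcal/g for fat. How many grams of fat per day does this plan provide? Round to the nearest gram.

Protein = 1.8 × 164 = 295.2 g → 295.2 × 4 = 1180.8 kcal.
Non-protein calories = 2710 − 1180.8 = 1529.2 kcal.
Fat: 30% × 1529.2 = 458.76 kcal; carbohydrate: 1070.44 kcal.
Fat: 458.76 kcal ÷ 9 kcal/g = 50.9733 g.

51 g/day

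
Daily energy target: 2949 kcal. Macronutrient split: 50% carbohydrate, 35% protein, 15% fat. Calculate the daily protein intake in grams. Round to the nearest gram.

258 g/day

Protein energy = 35% × 2949 = 1032.15 kcal.
At 4 kcal/g: 1032.15 ÷ 4 = 258.0375 g.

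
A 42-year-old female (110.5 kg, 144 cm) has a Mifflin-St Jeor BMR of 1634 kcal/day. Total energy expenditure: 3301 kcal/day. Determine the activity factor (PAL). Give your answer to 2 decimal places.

2.02

Activity factor = TEE ÷ BMR = 3301 ÷ 1634 = 2.02.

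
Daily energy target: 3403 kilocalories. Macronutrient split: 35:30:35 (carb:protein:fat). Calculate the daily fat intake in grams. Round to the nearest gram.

132 g/day

Fat energy = 35% × 3403 = 1191.05 kcal.
At 9 kcal/g: 1191.05 ÷ 9 = 132.3389 g.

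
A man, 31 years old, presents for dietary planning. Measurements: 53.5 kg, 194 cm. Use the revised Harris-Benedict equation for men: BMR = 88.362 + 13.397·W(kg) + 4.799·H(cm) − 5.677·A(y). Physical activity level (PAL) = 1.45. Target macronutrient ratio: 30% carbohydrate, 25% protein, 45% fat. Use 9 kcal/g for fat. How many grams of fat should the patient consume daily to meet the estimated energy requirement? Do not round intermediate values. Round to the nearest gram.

113 g/day

Harris-Benedict: BMR = 88.362 + 13.397(53.5) + 4.799(194) − 5.677(31) = 1560.1205 kcal/day.
TEE = 1560.1205 × 1.45 = 2262.1747 kcal/day.
Fat energy = 45% × 2262.1747 = 1017.9786 kcal.
Fat = 1017.9786 ÷ 9 kcal/g = 113.1087 g.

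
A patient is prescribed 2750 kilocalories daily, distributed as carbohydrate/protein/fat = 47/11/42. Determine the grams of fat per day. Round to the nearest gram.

Fat energy = 42% × 2750 = 1155 kcal.
At 9 kcal/g: 1155 ÷ 9 = 128.3333 g.

128 g/day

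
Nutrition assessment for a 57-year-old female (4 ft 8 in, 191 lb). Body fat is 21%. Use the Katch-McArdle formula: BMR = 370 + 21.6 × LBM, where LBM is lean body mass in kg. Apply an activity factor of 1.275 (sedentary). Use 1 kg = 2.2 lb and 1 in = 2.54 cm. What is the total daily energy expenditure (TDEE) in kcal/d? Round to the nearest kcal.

2361 kcal/d

Convert to metric: weight = 191 ÷ 2.2 = 86.8182 kg; height = (4×12 + 8) × 2.54 = 56 × 2.54 = 142.24 cm.
LBM = 86.8182 × (1 − 0.21) = 68.5864 kg. Katch-McArdle: BMR = 370 + 21.6 × 68.5864 = 1851.4655 kcal/day.
TEE = BMR × activity factor = 1851.4655 × 1.275 = 2360.6185 kcal/day.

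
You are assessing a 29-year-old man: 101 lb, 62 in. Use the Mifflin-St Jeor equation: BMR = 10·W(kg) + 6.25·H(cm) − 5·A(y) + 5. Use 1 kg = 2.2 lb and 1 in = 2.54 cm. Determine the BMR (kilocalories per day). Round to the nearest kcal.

1303 kilocalories per day

Convert to metric: weight = 101 ÷ 2.2 = 45.9091 kg; height = 62 × 2.54 = 157.48 cm.
Mifflin-St Jeor (male): BMR = 10(45.9091) + 6.25(157.48) − 5(29) + 5 = 459.0909 + 984.25 − 145 + 5 = 1303.3409 kcal/day.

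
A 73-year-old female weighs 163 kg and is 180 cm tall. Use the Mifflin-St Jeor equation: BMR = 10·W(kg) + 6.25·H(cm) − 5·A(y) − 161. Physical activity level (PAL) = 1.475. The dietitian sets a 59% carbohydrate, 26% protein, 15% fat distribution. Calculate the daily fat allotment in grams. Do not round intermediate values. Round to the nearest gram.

55 g/day

Mifflin-St Jeor (female): BMR = 10(163) + 6.25(180) − 5(73) − 161 = 1630 + 1125 − 365 − 161 = 2229 kcal/day.
TEE = 2229 × 1.475 = 3287.775 kcal/day.
Fat energy = 15% × 3287.775 = 493.1663 kcal.
Fat = 493.1663 ÷ 9 kcal/g = 54.7963 g.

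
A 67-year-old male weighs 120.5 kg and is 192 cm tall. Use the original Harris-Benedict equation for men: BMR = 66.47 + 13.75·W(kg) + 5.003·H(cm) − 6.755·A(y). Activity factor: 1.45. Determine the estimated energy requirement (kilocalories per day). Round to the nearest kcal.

Harris-Benedict: BMR = 66.47 + 13.75(120.5) + 5.003(192) − 6.755(67) = 2231.336 kcal/day.
TEE = BMR × activity factor = 2231.336 × 1.45 = 3235.4372 kcal/day.

3235 kilocalories per day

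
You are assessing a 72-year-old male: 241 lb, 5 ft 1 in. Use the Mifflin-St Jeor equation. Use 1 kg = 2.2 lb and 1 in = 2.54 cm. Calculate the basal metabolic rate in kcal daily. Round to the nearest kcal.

1709 kcal daily

Convert to metric: weight = 241 ÷ 2.2 = 109.5455 kg; height = (5×12 + 1) × 2.54 = 61 × 2.54 = 154.94 cm.
Mifflin-St Jeor (male): BMR = 10(109.5455) + 6.25(154.94) − 5(72) + 5 = 1095.4545 + 968.375 − 360 + 5 = 1708.8295 kcal/day.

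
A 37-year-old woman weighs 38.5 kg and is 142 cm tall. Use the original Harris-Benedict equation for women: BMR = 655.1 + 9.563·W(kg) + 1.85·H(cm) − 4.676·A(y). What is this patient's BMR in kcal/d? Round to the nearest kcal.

Harris-Benedict: BMR = 655.1 + 9.563(38.5) + 1.85(142) − 4.676(37) = 1112.9635 kcal/day.

1113 kcal/d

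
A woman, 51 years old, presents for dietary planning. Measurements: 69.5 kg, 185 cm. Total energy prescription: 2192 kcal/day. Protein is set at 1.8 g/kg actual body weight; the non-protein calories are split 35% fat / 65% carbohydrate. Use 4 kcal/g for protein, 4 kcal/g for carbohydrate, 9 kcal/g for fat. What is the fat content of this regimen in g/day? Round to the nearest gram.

Protein = 1.8 × 69.5 = 125.1 g → 125.1 × 4 = 500.4 kcal.
Non-protein calories = 2192 − 500.4 = 1691.6 kcal.
Fat: 35% × 1691.6 = 592.06 kcal; carbohydrate: 1099.54 kcal.
Fat: 592.06 kcal ÷ 9 kcal/g = 65.7844 g.

66 g/day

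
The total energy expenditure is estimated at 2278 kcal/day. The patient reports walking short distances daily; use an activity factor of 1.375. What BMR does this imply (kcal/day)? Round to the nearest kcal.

1657 kcal/day

BMR = TEE ÷ activity factor = 2278 ÷ 1.375 = 1656.7273 kcal/day.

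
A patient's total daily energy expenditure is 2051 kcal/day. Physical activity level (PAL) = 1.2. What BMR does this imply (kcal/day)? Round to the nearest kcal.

BMR = TEE ÷ activity factor = 2051 ÷ 1.2 = 1709.1667 kcal/day.

1709 kcal/day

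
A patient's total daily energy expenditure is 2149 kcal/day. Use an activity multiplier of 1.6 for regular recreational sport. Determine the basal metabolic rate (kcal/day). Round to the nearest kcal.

BMR = TEE ÷ activity factor = 2149 ÷ 1.6 = 1343.125 kcal/day.

1343 kcal/day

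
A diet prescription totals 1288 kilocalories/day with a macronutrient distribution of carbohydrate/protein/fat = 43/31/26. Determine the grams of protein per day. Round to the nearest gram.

100 g/day

Protein energy = 31% × 1288 = 399.28 kcal.
At 4 kcal/g: 399.28 ÷ 4 = 99.82 g.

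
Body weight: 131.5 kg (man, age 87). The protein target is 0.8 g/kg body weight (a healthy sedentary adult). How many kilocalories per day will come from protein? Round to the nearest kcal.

421 kcal/day

Protein = 0.8 g/kg × 131.5 kg = 105.2 g/day.
Protein energy = 105.2 g × 4 kcal/g = 420.8 kcal/day.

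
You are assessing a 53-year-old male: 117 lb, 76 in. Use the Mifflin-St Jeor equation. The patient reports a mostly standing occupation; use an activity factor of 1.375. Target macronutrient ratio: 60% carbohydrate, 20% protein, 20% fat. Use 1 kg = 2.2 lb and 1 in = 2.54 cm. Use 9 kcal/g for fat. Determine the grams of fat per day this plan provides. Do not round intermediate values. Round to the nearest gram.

45 g/day

Convert to metric: weight = 117 ÷ 2.2 = 53.1818 kg; height = 76 × 2.54 = 193.04 cm.
Mifflin-St Jeor (male): BMR = 10(53.1818) + 6.25(193.04) − 5(53) + 5 = 531.8182 + 1206.5 − 265 + 5 = 1478.3182 kcal/day.
TEE = 1478.3182 × 1.375 = 2032.6875 kcal/day.
Fat energy = 20% × 2032.6875 = 406.5375 kcal.
Fat = 406.5375 ÷ 9 kcal/g = 45.1708 g.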